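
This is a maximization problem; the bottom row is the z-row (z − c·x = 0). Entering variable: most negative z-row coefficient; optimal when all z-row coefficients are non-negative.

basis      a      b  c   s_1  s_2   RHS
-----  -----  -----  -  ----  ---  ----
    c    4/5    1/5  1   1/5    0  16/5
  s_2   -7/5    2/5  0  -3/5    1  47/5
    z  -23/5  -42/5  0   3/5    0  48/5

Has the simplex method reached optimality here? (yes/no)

The z-row has a negative entry -42/5 in column b, so it is not optimal.

no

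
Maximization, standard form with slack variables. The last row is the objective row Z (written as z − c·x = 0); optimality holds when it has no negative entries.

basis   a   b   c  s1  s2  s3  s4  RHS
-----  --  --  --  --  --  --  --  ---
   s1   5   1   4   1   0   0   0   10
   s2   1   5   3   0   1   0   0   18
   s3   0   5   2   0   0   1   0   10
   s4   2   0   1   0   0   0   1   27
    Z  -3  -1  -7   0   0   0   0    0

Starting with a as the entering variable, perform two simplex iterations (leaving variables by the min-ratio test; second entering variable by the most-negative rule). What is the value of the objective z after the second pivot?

Ratio test on column a — row 1: 10/5 = 2; row 2: 18/1 = 18; row 3: entry 0 ≤ 0; row 4: 27/2 = 27/2. Minimum is 2 at row 1 (s1 leaves); pivot element 5.
Pivot on row 1; the Z-row RHS becomes 0 − (-3)·2 = 6.
Next entering variable (most negative Z-row entry -23/5): c.
Ratio test on column c — row 1: 2/(4/5) = 5/2; row 2: 16/(11/5) = 80/11; row 3: 10/2 = 5; row 4: entry -3/5 ≤ 0. Minimum is 5/2 at row 1 (a leaves); pivot element 4/5.
After the second pivot the Z-row RHS is 6 − (-23/5)·(5/2) = 35/2.

35/2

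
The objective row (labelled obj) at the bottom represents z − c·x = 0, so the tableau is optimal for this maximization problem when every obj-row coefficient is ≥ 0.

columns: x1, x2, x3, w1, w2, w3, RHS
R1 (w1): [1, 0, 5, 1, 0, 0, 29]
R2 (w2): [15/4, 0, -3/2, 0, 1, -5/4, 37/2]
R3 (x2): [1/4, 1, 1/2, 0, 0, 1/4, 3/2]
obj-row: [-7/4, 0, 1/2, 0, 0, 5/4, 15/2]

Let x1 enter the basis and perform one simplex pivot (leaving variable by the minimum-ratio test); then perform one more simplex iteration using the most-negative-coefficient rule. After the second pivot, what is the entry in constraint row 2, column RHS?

46/9

Ratio test on column x1 — row 1: 29/1 = 29; row 2: (37/2)/(15/4) = 74/15; row 3: (3/2)/(1/4) = 6. Minimum is 74/15 at row 2 (w2 leaves); pivot element 15/4.
Divide row 2 by 15/4; eliminate column x1 from the other rows.
Second iteration: most negative obj-row entry is -1/5 in column x3, so x3 enters.
Ratio test on column x3 — row 1: (361/15)/(27/5) = 361/81; row 2: entry -2/5 ≤ 0; row 3: (4/15)/(3/5) = 4/9. Minimum is 4/9 at row 3 (x2 leaves); pivot element 3/5.
Divide row 3 by 3/5; eliminate column x3 from the other rows.
After both pivots, the entry at constraint row 2, column RHS is 46/9.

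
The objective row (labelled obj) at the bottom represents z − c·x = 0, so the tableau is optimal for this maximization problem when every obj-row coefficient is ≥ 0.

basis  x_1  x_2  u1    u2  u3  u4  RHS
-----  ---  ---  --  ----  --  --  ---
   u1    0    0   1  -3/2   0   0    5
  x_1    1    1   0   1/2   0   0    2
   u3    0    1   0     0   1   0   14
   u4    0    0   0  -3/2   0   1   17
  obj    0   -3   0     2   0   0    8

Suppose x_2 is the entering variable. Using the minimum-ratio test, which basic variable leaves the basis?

x_1

Column x_2 entries and ratios — u1: 0 ≤ 0, skip; x_1: 2/1 = 2; u3: 14/1 = 14; u4: 0 ≤ 0, skip.
Smallest ratio is 2 in the row of x_1, so x_1 leaves.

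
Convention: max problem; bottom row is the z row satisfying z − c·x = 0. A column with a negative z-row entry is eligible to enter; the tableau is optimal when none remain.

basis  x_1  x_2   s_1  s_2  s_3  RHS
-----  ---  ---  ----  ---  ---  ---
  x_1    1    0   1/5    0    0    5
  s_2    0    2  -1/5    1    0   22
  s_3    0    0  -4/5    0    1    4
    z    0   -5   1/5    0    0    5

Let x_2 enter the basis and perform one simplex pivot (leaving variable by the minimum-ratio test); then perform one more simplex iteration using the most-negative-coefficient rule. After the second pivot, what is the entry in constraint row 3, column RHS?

Ratio test on column x_2 — row 1: entry 0 ≤ 0; row 2: 22/2 = 11; row 3: entry 0 ≤ 0. Minimum is 11 at row 2 (s_2 leaves); pivot element 2.
Divide row 2 by 2; eliminate column x_2 from the other rows.
Second iteration: most negative z-row entry is -3/10 in column s_1, so s_1 enters.
Ratio test on column s_1 — row 1: 5/(1/5) = 25; row 2: entry -1/10 ≤ 0; row 3: entry -4/5 ≤ 0. Minimum is 25 at row 1 (x_1 leaves); pivot element 1/5.
Divide row 1 by 1/5; eliminate column s_1 from the other rows.
After both pivots, the entry at constraint row 3, column RHS is 24.

24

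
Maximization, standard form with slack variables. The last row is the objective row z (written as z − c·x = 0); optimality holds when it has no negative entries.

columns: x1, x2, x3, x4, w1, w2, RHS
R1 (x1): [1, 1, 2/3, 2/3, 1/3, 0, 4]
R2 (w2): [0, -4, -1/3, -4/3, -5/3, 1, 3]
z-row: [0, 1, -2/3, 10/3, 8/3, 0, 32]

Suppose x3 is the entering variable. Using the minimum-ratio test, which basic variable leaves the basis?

x1

Column x3 entries and ratios — x1: 4/(2/3) = 6; w2: -1/3 ≤ 0, skip.
Smallest ratio is 6 in the row of x1, so x1 leaves.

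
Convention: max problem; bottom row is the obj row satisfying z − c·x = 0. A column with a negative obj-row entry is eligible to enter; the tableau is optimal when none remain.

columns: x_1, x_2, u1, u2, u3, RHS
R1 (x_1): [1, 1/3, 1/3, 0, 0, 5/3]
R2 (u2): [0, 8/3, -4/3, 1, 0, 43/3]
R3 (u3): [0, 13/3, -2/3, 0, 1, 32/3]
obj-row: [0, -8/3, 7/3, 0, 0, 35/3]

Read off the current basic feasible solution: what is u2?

u2 is basic (row 2); its value is the RHS of that row, 43/3.

43/3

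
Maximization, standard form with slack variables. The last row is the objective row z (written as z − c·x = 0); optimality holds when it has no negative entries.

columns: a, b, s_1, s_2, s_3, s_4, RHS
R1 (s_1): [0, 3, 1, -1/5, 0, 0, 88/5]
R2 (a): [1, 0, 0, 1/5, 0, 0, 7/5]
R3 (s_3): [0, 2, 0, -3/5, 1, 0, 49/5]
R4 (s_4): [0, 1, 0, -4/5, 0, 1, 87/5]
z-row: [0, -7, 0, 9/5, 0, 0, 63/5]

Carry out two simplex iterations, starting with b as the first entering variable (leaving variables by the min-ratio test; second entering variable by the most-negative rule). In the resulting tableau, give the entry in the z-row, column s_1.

3/7

Ratio test on column b — row 1: (88/5)/3 = 88/15; row 2: entry 0 ≤ 0; row 3: (49/5)/2 = 49/10; row 4: (87/5)/1 = 87/5. Minimum is 49/10 at row 3 (s_3 leaves); pivot element 2.
Divide row 3 by 2; eliminate column b from the other rows.
Second iteration: most negative z-row entry is -3/10 in column s_2, so s_2 enters.
Ratio test on column s_2 — row 1: (29/10)/(7/10) = 29/7; row 2: (7/5)/(1/5) = 7; row 3: entry -3/10 ≤ 0; row 4: entry -1/2 ≤ 0. Minimum is 29/7 at row 1 (s_1 leaves); pivot element 7/10.
Divide row 1 by 7/10; eliminate column s_2 from the other rows.
After both pivots, the entry at the z-row, column s_1 is 3/7.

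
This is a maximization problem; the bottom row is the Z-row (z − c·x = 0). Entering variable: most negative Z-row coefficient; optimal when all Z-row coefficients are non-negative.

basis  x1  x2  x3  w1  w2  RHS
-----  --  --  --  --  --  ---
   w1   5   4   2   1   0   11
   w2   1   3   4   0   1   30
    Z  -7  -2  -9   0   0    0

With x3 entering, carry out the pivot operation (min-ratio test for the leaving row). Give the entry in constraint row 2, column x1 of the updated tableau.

-9

Ratio test on column x3 — row 1: 11/2 = 11/2; row 2: 30/4 = 15/2. Minimum is 11/2 at row 1 (w1 leaves); pivot element 2.
Divide row 1 by 2; eliminate column x3 from the other rows.
Row 2 update in column x1: 1 − 4·(5/2) = -9.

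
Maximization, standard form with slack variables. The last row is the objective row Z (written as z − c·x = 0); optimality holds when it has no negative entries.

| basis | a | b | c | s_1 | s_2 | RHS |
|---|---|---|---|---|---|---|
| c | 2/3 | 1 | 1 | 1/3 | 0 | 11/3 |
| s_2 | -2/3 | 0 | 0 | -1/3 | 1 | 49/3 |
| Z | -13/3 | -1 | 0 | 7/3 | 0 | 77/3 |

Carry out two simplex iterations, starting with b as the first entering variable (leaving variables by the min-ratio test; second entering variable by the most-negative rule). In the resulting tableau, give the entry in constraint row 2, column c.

Ratio test on column b — row 1: (11/3)/1 = 11/3; row 2: entry 0 ≤ 0. Minimum is 11/3 at row 1 (c leaves); pivot element 1.
Divide row 1 by 1; eliminate column b from the other rows.
Second iteration: most negative Z-row entry is -11/3 in column a, so a enters.
Ratio test on column a — row 1: (11/3)/(2/3) = 11/2; row 2: entry -2/3 ≤ 0. Minimum is 11/2 at row 1 (b leaves); pivot element 2/3.
Divide row 1 by 2/3; eliminate column a from the other rows.
After both pivots, the entry at constraint row 2, column c is 1.

1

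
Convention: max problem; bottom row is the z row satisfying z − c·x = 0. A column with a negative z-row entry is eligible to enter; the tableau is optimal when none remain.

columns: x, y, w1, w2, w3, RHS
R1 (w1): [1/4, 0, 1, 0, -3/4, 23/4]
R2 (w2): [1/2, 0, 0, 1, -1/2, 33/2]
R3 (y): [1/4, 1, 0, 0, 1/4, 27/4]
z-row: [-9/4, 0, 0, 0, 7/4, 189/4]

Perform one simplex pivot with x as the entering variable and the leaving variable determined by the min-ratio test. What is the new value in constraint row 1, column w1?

Ratio test on column x — row 1: (23/4)/(1/4) = 23; row 2: (33/2)/(1/2) = 33; row 3: (27/4)/(1/4) = 27. Minimum is 23 at row 1 (w1 leaves); pivot element 1/4.
Divide row 1 by 1/4; eliminate column x from the other rows.
In the new row 1, the w1 entry is the old entry divided by the pivot: 1/(1/4) = 4.

4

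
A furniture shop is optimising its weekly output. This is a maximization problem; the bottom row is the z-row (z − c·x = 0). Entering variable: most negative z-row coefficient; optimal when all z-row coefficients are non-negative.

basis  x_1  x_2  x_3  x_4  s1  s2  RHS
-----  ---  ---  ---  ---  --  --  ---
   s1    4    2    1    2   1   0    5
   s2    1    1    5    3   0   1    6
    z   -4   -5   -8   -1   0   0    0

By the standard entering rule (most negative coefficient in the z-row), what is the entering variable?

x_3

Negative z-row entries: x_1: -4, x_2: -5, x_3: -8, x_4: -1.
The most negative is -8 in column x_3, so x_3 enters.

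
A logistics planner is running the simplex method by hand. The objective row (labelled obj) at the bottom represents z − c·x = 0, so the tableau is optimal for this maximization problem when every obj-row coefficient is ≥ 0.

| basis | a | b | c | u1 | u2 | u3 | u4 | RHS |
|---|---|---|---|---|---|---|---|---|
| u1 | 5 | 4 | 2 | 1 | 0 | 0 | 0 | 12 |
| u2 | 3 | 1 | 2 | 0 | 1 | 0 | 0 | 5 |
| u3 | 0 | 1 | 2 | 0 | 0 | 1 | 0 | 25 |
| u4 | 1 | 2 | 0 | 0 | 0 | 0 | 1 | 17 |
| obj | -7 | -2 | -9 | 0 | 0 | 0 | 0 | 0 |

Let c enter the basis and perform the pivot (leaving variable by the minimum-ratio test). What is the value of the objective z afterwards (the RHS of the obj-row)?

45/2

Ratio test on column c — row 1: 12/2 = 6; row 2: 5/2 = 5/2; row 3: 25/2 = 25/2; row 4: entry 0 ≤ 0. Minimum is 5/2 at row 2 (u2 leaves); pivot element 2.
Pivot on row 2; the obj-row RHS becomes 0 − (-9)·(5/2) = 45/2.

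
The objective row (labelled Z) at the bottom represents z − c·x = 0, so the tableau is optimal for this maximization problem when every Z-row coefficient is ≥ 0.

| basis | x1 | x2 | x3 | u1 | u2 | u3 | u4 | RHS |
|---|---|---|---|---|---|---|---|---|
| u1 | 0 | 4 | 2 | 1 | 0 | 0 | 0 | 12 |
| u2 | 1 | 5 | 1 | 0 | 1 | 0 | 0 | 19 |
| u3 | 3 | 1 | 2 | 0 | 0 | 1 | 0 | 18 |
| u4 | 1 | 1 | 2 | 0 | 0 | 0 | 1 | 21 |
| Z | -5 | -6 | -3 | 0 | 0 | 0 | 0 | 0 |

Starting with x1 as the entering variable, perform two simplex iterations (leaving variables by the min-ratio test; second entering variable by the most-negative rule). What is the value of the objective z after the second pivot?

589/14

Ratio test on column x1 — row 1: entry 0 ≤ 0; row 2: 19/1 = 19; row 3: 18/3 = 6; row 4: 21/1 = 21. Minimum is 6 at row 3 (u3 leaves); pivot element 3.
Pivot on row 3; the Z-row RHS becomes 0 − (-5)·6 = 30.
Next entering variable (most negative Z-row entry -13/3): x2.
Ratio test on column x2 — row 1: 12/4 = 3; row 2: 13/(14/3) = 39/14; row 3: 6/(1/3) = 18; row 4: 15/(2/3) = 45/2. Minimum is 39/14 at row 2 (u2 leaves); pivot element 14/3.
After the second pivot the Z-row RHS is 30 − (-13/3)·(39/14) = 589/14.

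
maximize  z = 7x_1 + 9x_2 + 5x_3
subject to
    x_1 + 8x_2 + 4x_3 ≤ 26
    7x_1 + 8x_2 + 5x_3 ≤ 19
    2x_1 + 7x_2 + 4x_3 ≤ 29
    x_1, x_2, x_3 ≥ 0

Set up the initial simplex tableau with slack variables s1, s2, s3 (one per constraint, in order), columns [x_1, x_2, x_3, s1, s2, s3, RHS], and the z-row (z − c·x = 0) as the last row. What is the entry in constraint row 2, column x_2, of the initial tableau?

8

Constraint 2 has coefficient 8 on x_2.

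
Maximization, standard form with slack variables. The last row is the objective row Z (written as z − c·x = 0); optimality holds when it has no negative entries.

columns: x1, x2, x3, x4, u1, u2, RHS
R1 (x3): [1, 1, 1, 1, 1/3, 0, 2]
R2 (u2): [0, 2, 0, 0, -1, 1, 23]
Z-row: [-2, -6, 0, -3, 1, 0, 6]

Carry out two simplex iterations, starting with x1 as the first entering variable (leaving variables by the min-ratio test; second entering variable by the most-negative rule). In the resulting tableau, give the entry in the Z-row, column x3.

Ratio test on column x1 — row 1: 2/1 = 2; row 2: entry 0 ≤ 0. Minimum is 2 at row 1 (x3 leaves); pivot element 1.
Divide row 1 by 1; eliminate column x1 from the other rows.
Second iteration: most negative Z-row entry is -4 in column x2, so x2 enters.
Ratio test on column x2 — row 1: 2/1 = 2; row 2: 23/2 = 23/2. Minimum is 2 at row 1 (x1 leaves); pivot element 1.
Divide row 1 by 1; eliminate column x2 from the other rows.
After both pivots, the entry at the Z-row, column x3 is 6.

6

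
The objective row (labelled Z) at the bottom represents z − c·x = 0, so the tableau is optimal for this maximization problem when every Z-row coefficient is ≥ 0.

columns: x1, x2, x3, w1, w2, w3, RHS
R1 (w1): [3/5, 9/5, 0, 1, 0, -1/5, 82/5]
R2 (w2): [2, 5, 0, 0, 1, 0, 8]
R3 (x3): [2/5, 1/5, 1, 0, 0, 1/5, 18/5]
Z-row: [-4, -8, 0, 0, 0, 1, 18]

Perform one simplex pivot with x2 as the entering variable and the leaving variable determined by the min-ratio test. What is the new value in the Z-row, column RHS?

154/5

Ratio test on column x2 — row 1: (82/5)/(9/5) = 82/9; row 2: 8/5 = 8/5; row 3: (18/5)/(1/5) = 18. Minimum is 8/5 at row 2 (w2 leaves); pivot element 5.
Divide row 2 by 5; eliminate column x2 from the other rows.
Z-row update in column RHS: 18 − (-8)·(8/5) = 154/5.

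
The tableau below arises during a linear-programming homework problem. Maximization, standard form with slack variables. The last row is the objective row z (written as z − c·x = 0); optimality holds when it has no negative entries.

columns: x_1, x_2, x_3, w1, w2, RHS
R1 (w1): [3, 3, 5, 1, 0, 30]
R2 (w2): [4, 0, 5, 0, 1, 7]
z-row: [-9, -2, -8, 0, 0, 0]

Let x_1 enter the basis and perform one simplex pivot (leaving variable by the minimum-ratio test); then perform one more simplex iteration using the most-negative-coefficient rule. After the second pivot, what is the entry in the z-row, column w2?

7/4

Ratio test on column x_1 — row 1: 30/3 = 10; row 2: 7/4 = 7/4. Minimum is 7/4 at row 2 (w2 leaves); pivot element 4.
Divide row 2 by 4; eliminate column x_1 from the other rows.
Second iteration: most negative z-row entry is -2 in column x_2, so x_2 enters.
Ratio test on column x_2 — row 1: (99/4)/3 = 33/4; row 2: entry 0 ≤ 0. Minimum is 33/4 at row 1 (w1 leaves); pivot element 3.
Divide row 1 by 3; eliminate column x_2 from the other rows.
After both pivots, the entry at the z-row, column w2 is 7/4.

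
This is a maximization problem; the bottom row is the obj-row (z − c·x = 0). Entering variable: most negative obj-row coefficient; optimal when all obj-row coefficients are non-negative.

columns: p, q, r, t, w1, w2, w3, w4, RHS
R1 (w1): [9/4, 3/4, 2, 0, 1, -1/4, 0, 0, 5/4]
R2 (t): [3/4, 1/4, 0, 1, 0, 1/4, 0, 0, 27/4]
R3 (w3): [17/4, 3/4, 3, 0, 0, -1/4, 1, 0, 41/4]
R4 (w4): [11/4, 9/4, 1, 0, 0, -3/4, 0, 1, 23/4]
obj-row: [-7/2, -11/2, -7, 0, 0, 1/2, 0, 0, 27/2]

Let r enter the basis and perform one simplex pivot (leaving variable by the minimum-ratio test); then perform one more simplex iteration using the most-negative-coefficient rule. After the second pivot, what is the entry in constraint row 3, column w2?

Ratio test on column r — row 1: (5/4)/2 = 5/8; row 2: entry 0 ≤ 0; row 3: (41/4)/3 = 41/12; row 4: (23/4)/1 = 23/4. Minimum is 5/8 at row 1 (w1 leaves); pivot element 2.
Divide row 1 by 2; eliminate column r from the other rows.
Second iteration: most negative obj-row entry is -23/8 in column q, so q enters.
Ratio test on column q — row 1: (5/8)/(3/8) = 5/3; row 2: (27/4)/(1/4) = 27; row 3: entry -3/8 ≤ 0; row 4: (41/8)/(15/8) = 41/15. Minimum is 5/3 at row 1 (r leaves); pivot element 3/8.
Divide row 1 by 3/8; eliminate column q from the other rows.
After both pivots, the entry at constraint row 3, column w2 is 0.

0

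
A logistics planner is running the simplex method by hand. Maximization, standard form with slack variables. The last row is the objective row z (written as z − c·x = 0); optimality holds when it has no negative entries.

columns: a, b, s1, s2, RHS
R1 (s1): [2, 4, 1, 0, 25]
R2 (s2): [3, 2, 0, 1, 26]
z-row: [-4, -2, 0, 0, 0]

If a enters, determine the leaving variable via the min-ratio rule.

s2

Column a entries and ratios — s1: 25/2 = 25/2; s2: 26/3 = 26/3.
Smallest ratio is 26/3 in the row of s2, so s2 leaves.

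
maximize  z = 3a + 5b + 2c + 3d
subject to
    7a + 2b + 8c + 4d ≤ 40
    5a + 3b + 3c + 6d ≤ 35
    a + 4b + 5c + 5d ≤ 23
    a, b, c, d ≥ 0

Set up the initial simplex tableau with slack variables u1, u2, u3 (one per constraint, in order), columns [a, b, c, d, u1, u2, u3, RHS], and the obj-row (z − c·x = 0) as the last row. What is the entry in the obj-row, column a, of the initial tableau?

-3

The obj-row carries the negated objective coefficients: the a entry is -3.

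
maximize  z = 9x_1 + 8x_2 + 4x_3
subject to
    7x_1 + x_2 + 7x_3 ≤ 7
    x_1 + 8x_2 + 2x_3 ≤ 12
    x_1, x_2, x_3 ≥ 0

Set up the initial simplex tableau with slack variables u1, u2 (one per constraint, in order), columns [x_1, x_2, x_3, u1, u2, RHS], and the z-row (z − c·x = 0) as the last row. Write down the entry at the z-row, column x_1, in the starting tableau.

-9

The z-row carries the negated objective coefficients: the x_1 entry is -9.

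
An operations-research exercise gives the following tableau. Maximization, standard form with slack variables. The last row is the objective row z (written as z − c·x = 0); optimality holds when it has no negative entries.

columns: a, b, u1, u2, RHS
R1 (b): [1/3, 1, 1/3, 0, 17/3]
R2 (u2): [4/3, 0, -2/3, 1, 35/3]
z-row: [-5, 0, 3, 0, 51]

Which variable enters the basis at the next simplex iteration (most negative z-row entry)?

a

Negative z-row entries: a: -5.
The most negative is -5 in column a, so a enters.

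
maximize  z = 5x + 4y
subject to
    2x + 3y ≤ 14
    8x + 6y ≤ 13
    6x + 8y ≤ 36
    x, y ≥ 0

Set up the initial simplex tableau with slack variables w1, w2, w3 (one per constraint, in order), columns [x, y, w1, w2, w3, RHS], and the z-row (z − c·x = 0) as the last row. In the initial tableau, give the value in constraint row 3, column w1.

Slack w1 belongs to constraint 1; its column is the unit vector e_1, so the entry in row 3 is 0.

0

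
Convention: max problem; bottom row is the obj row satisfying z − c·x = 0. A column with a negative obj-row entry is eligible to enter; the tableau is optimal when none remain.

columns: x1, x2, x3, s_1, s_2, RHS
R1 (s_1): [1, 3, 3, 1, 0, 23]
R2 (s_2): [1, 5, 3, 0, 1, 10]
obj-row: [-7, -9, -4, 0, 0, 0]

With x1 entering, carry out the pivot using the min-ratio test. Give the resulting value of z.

70

Ratio test on column x1 — row 1: 23/1 = 23; row 2: 10/1 = 10. Minimum is 10 at row 2 (s_2 leaves); pivot element 1.
Pivot on row 2; the obj-row RHS becomes 0 − (-7)·10 = 70.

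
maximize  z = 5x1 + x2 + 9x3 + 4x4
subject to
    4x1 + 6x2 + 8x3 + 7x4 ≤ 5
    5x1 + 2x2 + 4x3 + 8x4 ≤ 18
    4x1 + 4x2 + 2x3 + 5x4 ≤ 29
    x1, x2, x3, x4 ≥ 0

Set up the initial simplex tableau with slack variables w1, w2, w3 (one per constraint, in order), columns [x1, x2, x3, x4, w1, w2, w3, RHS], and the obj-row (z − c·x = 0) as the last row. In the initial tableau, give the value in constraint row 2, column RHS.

The RHS of constraint 2 is b_2 = 18.

18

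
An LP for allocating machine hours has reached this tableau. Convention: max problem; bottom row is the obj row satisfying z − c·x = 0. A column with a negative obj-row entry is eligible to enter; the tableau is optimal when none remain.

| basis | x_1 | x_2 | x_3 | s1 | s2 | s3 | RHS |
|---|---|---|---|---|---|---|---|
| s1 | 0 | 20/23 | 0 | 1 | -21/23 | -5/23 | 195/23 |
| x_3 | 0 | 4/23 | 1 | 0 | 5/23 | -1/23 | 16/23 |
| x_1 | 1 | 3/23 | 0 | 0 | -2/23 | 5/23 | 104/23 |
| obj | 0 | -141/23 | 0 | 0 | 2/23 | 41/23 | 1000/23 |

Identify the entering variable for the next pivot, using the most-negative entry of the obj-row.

x_2

Negative obj-row entries: x_2: -141/23.
The most negative is -141/23 in column x_2, so x_2 enters.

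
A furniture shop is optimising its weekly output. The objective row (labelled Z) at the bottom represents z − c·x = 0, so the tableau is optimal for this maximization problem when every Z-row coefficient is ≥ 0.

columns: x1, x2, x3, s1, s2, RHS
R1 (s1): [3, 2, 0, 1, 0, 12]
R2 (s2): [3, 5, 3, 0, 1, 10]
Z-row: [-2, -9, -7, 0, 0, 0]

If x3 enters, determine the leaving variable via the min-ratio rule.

s2

Column x3 entries and ratios — s1: 0 ≤ 0, skip; s2: 10/3 = 10/3.
Smallest ratio is 10/3 in the row of s2, so s2 leaves.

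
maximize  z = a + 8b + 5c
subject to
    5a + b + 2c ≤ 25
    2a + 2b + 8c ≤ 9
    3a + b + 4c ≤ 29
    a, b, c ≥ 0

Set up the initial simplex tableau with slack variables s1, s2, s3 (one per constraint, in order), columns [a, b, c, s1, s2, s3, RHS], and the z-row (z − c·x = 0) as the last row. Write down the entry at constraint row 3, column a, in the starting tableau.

3

Constraint 3 has coefficient 3 on a.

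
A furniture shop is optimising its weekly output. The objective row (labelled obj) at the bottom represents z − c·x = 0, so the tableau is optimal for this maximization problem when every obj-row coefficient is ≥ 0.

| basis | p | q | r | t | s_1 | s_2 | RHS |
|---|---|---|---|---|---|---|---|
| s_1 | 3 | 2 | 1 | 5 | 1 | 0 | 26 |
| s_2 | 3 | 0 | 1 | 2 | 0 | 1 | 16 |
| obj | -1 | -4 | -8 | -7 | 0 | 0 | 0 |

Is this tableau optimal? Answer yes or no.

The obj-row has a negative entry -8 in column r, so it is not optimal.

no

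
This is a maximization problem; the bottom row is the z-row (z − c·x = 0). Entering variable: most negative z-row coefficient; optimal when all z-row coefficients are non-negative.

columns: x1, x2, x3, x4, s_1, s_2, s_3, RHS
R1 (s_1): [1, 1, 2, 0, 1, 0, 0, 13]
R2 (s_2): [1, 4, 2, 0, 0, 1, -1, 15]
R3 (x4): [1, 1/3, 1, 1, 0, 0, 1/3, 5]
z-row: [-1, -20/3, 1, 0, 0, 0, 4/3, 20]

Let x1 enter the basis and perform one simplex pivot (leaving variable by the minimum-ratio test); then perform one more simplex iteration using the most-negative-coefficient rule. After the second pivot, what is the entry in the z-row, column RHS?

465/11

Ratio test on column x1 — row 1: 13/1 = 13; row 2: 15/1 = 15; row 3: 5/1 = 5. Minimum is 5 at row 3 (x4 leaves); pivot element 1.
Divide row 3 by 1; eliminate column x1 from the other rows.
Second iteration: most negative z-row entry is -19/3 in column x2, so x2 enters.
Ratio test on column x2 — row 1: 8/(2/3) = 12; row 2: 10/(11/3) = 30/11; row 3: 5/(1/3) = 15. Minimum is 30/11 at row 2 (s_2 leaves); pivot element 11/3.
Divide row 2 by 11/3; eliminate column x2 from the other rows.
After both pivots, the entry at the z-row, column RHS is 465/11.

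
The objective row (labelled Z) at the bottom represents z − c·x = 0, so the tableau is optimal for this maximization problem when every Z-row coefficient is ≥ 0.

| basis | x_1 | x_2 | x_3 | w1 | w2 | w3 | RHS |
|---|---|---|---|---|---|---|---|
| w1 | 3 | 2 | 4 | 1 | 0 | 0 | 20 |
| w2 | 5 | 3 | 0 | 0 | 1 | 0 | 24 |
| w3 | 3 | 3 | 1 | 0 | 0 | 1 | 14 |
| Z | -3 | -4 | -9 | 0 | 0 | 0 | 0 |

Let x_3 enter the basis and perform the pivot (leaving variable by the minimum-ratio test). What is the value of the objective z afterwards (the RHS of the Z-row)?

45

Ratio test on column x_3 — row 1: 20/4 = 5; row 2: entry 0 ≤ 0; row 3: 14/1 = 14. Minimum is 5 at row 1 (w1 leaves); pivot element 4.
Pivot on row 1; the Z-row RHS becomes 0 − (-9)·5 = 45.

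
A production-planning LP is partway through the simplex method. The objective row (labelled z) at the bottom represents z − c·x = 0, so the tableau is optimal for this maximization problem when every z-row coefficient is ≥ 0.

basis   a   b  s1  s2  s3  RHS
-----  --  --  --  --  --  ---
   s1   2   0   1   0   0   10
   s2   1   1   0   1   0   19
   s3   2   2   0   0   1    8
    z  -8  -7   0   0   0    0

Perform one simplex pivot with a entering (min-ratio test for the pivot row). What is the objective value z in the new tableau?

Ratio test on column a — row 1: 10/2 = 5; row 2: 19/1 = 19; row 3: 8/2 = 4. Minimum is 4 at row 3 (s3 leaves); pivot element 2.
Pivot on row 3; the z-row RHS becomes 0 − (-8)·4 = 32.

32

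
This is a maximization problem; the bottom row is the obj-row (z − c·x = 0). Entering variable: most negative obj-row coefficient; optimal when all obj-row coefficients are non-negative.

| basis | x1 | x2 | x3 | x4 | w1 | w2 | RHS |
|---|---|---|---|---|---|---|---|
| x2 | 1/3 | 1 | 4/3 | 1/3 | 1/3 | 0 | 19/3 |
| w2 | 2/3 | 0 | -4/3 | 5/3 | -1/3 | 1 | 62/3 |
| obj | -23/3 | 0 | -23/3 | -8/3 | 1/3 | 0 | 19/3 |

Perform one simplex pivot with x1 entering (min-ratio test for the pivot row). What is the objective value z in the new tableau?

152

Ratio test on column x1 — row 1: (19/3)/(1/3) = 19; row 2: (62/3)/(2/3) = 31. Minimum is 19 at row 1 (x2 leaves); pivot element 1/3.
Pivot on row 1; the obj-row RHS becomes 19/3 − (-23/3)·19 = 152.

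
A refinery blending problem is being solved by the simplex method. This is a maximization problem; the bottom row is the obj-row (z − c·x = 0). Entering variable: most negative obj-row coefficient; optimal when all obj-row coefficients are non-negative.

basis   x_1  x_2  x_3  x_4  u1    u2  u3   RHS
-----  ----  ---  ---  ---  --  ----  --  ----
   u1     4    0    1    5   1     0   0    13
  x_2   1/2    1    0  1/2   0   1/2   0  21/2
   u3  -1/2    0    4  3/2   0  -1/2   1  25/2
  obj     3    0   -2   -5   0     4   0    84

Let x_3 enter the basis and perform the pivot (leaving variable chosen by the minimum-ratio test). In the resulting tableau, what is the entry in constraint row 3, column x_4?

Ratio test on column x_3 — row 1: 13/1 = 13; row 2: entry 0 ≤ 0; row 3: (25/2)/4 = 25/8. Minimum is 25/8 at row 3 (u3 leaves); pivot element 4.
Divide row 3 by 4; eliminate column x_3 from the other rows.
In the new row 3, the x_4 entry is the old entry divided by the pivot: (3/2)/4 = 3/8.

3/8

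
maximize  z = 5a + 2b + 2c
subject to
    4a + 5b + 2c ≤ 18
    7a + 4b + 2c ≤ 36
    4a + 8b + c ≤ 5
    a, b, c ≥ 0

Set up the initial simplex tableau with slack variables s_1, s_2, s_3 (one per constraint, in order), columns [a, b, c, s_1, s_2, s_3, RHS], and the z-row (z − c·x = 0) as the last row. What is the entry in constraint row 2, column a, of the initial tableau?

7

Constraint 2 has coefficient 7 on a.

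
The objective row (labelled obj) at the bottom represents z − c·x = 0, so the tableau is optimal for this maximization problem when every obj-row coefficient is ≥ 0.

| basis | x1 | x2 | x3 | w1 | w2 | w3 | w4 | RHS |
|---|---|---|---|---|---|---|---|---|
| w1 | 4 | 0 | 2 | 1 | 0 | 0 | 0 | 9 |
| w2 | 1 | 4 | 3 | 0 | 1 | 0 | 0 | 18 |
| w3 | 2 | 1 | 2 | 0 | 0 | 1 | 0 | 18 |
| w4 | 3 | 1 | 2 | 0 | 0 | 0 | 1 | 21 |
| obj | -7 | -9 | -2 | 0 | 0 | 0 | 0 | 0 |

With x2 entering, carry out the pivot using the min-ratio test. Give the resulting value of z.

81/2

Ratio test on column x2 — row 1: entry 0 ≤ 0; row 2: 18/4 = 9/2; row 3: 18/1 = 18; row 4: 21/1 = 21. Minimum is 9/2 at row 2 (w2 leaves); pivot element 4.
Pivot on row 2; the obj-row RHS becomes 0 − (-9)·(9/2) = 81/2.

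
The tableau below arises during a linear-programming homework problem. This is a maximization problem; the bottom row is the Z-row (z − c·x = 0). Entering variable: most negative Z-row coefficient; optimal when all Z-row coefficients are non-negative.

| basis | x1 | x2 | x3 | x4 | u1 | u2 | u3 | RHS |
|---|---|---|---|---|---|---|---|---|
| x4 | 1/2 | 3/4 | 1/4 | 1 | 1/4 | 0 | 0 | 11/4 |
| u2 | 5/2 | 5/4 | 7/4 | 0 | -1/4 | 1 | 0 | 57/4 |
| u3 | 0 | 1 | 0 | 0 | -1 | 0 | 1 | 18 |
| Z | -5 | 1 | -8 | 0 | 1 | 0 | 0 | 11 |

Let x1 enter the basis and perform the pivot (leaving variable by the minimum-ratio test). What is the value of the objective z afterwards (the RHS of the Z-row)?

77/2

Ratio test on column x1 — row 1: (11/4)/(1/2) = 11/2; row 2: (57/4)/(5/2) = 57/10; row 3: entry 0 ≤ 0. Minimum is 11/2 at row 1 (x4 leaves); pivot element 1/2.
Pivot on row 1; the Z-row RHS becomes 11 − (-5)·(11/2) = 77/2.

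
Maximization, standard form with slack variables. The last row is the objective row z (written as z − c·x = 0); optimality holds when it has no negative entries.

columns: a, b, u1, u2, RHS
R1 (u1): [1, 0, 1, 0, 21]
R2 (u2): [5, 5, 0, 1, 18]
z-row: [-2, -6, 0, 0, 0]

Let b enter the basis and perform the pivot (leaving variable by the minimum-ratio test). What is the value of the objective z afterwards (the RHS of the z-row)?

Ratio test on column b — row 1: entry 0 ≤ 0; row 2: 18/5 = 18/5. Minimum is 18/5 at row 2 (u2 leaves); pivot element 5.
Pivot on row 2; the z-row RHS becomes 0 − (-6)·(18/5) = 108/5.

108/5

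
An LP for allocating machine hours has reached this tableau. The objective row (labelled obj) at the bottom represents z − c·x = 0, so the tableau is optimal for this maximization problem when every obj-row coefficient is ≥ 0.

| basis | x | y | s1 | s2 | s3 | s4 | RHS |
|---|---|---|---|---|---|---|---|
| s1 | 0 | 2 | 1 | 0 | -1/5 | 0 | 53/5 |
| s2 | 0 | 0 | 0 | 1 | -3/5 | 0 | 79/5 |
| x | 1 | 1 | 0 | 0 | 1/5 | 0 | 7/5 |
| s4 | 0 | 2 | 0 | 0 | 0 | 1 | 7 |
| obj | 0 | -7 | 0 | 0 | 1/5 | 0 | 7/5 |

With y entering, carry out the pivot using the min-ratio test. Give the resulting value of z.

Ratio test on column y — row 1: (53/5)/2 = 53/10; row 2: entry 0 ≤ 0; row 3: (7/5)/1 = 7/5; row 4: 7/2 = 7/2. Minimum is 7/5 at row 3 (x leaves); pivot element 1.
Pivot on row 3; the obj-row RHS becomes 7/5 − (-7)·(7/5) = 56/5.

56/5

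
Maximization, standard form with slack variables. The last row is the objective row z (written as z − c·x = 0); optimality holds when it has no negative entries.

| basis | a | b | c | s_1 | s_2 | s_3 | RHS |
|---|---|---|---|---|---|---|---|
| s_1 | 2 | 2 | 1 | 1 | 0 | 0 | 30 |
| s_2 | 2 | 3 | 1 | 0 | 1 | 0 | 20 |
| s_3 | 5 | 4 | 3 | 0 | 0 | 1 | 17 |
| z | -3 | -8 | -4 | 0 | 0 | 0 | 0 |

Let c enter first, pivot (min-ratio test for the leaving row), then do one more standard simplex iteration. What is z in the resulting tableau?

34

Ratio test on column c — row 1: 30/1 = 30; row 2: 20/1 = 20; row 3: 17/3 = 17/3. Minimum is 17/3 at row 3 (s_3 leaves); pivot element 3.
Pivot on row 3; the z-row RHS becomes 0 − (-4)·(17/3) = 68/3.
Next entering variable (most negative z-row entry -8/3): b.
Ratio test on column b — row 1: (73/3)/(2/3) = 73/2; row 2: (43/3)/(5/3) = 43/5; row 3: (17/3)/(4/3) = 17/4. Minimum is 17/4 at row 3 (c leaves); pivot element 4/3.
After the second pivot the z-row RHS is 68/3 − (-8/3)·(17/4) = 34.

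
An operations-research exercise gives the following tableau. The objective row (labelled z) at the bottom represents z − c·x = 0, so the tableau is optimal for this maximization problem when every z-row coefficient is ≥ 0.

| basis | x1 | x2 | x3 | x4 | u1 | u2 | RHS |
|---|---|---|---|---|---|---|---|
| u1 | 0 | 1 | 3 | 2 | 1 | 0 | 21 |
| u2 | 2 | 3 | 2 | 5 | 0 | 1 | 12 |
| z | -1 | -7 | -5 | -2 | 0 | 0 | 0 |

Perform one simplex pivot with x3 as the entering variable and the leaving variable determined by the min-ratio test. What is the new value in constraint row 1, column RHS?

Ratio test on column x3 — row 1: 21/3 = 7; row 2: 12/2 = 6. Minimum is 6 at row 2 (u2 leaves); pivot element 2.
Divide row 2 by 2; eliminate column x3 from the other rows.
Row 1 update in column RHS: 21 − 3·6 = 3.

3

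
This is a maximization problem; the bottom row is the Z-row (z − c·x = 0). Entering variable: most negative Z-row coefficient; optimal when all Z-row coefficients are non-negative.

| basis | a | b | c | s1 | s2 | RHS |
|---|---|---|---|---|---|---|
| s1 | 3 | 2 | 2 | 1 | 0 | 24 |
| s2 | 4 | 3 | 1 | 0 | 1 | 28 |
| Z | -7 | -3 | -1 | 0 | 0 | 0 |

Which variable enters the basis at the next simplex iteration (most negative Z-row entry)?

Negative Z-row entries: a: -7, b: -3, c: -1.
The most negative is -7 in column a, so a enters.

a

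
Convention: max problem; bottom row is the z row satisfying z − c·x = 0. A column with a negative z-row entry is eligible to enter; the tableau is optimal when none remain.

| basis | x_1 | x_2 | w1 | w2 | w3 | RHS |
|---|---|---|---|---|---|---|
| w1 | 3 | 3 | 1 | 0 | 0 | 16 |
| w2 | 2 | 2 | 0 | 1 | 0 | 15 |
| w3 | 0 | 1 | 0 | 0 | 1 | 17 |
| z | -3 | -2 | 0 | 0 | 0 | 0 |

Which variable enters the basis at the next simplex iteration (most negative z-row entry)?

x_1

Negative z-row entries: x_1: -3, x_2: -2.
The most negative is -3 in column x_1, so x_1 enters.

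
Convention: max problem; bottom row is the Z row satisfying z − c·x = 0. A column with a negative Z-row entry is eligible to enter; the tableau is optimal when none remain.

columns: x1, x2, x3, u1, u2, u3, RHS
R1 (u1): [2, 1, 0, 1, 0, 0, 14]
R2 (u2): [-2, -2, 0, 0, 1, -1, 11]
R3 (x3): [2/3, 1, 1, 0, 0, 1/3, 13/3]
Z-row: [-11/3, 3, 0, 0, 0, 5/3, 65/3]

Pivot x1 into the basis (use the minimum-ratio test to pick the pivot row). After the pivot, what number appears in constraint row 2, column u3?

Ratio test on column x1 — row 1: 14/2 = 7; row 2: entry -2 ≤ 0; row 3: (13/3)/(2/3) = 13/2. Minimum is 13/2 at row 3 (x3 leaves); pivot element 2/3.
Divide row 3 by 2/3; eliminate column x1 from the other rows.
Row 2 update in column u3: -1 − (-2)·(1/2) = 0.

0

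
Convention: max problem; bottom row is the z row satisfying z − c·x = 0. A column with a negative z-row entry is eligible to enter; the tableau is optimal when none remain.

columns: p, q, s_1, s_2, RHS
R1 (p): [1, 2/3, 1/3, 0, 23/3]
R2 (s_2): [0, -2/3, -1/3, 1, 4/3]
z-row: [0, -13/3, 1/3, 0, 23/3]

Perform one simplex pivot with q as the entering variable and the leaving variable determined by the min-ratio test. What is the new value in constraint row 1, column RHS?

23/2

Ratio test on column q — row 1: (23/3)/(2/3) = 23/2; row 2: entry -2/3 ≤ 0. Minimum is 23/2 at row 1 (p leaves); pivot element 2/3.
Divide row 1 by 2/3; eliminate column q from the other rows.
In the new row 1, the RHS entry is the old entry divided by the pivot: (23/3)/(2/3) = 23/2.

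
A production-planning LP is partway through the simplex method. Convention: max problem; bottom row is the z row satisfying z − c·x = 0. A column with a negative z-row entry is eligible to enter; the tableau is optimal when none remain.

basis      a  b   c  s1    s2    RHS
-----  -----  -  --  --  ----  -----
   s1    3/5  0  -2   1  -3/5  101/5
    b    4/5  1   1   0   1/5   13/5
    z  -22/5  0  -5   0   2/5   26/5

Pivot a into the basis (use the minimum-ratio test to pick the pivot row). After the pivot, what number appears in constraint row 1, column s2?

Ratio test on column a — row 1: (101/5)/(3/5) = 101/3; row 2: (13/5)/(4/5) = 13/4. Minimum is 13/4 at row 2 (b leaves); pivot element 4/5.
Divide row 2 by 4/5; eliminate column a from the other rows.
Row 1 update in column s2: -3/5 − (3/5)·(1/4) = -3/4.

-3/4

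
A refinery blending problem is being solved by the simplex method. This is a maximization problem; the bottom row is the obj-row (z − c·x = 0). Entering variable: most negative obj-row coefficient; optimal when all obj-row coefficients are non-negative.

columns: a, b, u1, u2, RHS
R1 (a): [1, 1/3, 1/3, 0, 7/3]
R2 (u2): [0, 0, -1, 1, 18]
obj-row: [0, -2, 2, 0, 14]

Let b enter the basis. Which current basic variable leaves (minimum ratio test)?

a

Column b entries and ratios — a: (7/3)/(1/3) = 7; u2: 0 ≤ 0, skip.
Smallest ratio is 7 in the row of a, so a leaves.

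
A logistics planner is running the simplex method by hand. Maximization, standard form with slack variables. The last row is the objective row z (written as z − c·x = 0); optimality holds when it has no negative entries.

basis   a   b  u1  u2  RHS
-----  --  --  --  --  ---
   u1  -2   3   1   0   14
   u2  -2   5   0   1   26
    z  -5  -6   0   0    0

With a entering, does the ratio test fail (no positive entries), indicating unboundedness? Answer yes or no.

yes

Every constraint-row entry in column a is ≤ 0, so increasing a is unbounded.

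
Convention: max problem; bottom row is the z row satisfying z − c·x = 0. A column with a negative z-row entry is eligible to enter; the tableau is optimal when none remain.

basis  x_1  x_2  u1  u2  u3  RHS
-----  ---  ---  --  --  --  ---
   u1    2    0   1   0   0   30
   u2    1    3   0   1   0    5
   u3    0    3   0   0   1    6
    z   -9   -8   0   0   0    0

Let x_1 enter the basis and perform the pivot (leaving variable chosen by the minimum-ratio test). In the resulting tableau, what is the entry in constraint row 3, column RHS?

Ratio test on column x_1 — row 1: 30/2 = 15; row 2: 5/1 = 5; row 3: entry 0 ≤ 0. Minimum is 5 at row 2 (u2 leaves); pivot element 1.
Divide row 2 by 1; eliminate column x_1 from the other rows.
Row 3 update in column RHS: 6 − 0·5 = 6.

6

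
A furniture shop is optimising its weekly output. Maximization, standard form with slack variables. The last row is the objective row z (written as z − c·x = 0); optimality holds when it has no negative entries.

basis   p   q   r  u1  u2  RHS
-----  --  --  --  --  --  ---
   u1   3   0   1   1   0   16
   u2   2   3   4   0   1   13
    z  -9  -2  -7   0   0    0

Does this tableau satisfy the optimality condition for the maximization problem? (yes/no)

no

The z-row has a negative entry -9 in column p, so it is not optimal.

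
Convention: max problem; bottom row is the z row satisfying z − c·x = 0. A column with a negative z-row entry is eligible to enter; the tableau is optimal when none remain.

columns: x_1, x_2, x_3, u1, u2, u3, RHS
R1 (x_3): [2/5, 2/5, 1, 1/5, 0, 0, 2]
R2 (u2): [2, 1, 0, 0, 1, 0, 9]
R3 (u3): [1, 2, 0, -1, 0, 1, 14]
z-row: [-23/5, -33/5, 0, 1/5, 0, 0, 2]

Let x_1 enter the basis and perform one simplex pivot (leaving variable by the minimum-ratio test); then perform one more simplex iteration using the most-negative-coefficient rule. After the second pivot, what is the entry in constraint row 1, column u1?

1

Ratio test on column x_1 — row 1: 2/(2/5) = 5; row 2: 9/2 = 9/2; row 3: 14/1 = 14. Minimum is 9/2 at row 2 (u2 leaves); pivot element 2.
Divide row 2 by 2; eliminate column x_1 from the other rows.
Second iteration: most negative z-row entry is -43/10 in column x_2, so x_2 enters.
Ratio test on column x_2 — row 1: (1/5)/(1/5) = 1; row 2: (9/2)/(1/2) = 9; row 3: (19/2)/(3/2) = 19/3. Minimum is 1 at row 1 (x_3 leaves); pivot element 1/5.
Divide row 1 by 1/5; eliminate column x_2 from the other rows.
After both pivots, the entry at constraint row 1, column u1 is 1.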